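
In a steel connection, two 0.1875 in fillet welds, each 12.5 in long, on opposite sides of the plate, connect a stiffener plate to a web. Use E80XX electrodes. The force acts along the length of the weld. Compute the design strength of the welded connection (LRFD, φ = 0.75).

E80XX → F_EXX = 80 ksi.
Effective throat t_e = 0.707 × 0.1875 = 0.1326 in.
Total length L = 25 in; A_we = 0.1326 × 25 = 3.314 in².
F_nw = 0.6 F_EXX = 0.6 × 80 = 48 ksi.
φR_n = 0.75 × 48 × 3.314 = 119.3 kip.

φR_n ≈ 119 kip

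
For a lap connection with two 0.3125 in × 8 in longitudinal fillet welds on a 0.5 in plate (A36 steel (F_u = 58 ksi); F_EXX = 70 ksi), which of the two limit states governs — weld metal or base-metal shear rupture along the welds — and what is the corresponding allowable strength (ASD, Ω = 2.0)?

t_e = 0.707 × 0.3125 = 0.2209 in; L = 16 in.
Weld metal: R_n/Ω = (1/2.0) × 0.6 × 70 × 0.2209 × 16 = 74.23 kip.
Base metal (shear rupture): R_n/Ω = (1/2.0) × 0.6 × 58 × 0.5 × 16 = 139.2 kip.
Governing: weld metal.

R_n/Ω ≈ 74.2 kip (weld metal governs)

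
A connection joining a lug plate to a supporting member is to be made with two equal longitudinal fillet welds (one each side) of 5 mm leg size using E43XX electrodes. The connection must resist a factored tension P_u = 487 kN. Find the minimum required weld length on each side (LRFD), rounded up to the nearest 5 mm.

L = 360 mm on each side

E43XX → F_EXX = 430 MPa.
Throat t_e = 0.707 × 5 = 3.535 mm.
φr_n = 0.75 × 0.6 × 430 × 3.535 × 10⁻³ = 0.684 kN/mm.
L_req = P_u / φr_n = 487 / 0.684 = 712 mm total.
Per side: 712 / 2 = 356 mm.
Round up → use L = 360 mm on each side.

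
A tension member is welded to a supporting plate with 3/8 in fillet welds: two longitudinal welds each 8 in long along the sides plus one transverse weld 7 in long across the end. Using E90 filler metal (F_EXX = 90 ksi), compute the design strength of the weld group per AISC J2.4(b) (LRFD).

φR_n ≈ 259 kips

t_e = 0.707 × 0.375 = 0.2651 in.
R_nwl = 0.6 × 90 × 0.2651 × 16 = 229.1 kips (longitudinal, 2 welds).
R_nwt = 0.6 × 90 × 0.2651 × 7 = 100.2 kips (transverse, base value).
(i) R_nwl + R_nwt = 329.3 kips; (ii) 0.85 R_nwl + 1.5 R_nwt = 345 kips.
R_n = max = 345 kips [governs: (ii)]; φR_n = 258.8 kips.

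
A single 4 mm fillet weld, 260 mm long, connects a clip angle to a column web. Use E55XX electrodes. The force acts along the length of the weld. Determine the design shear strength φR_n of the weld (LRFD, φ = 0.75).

E55XX → F_EXX = 550 MPa.
Effective throat t_e = 0.707 × 4 = 2.828 mm.
Total length L = 260 mm; A_we = 2.828 × 260 = 735.3 mm².
F_nw = 0.6 F_EXX = 0.6 × 550 = 330 MPa.
φR_n = 0.75 × 330 × 735.3 × 10⁻³ = 182 kN.

φR_n ≈ 182 kN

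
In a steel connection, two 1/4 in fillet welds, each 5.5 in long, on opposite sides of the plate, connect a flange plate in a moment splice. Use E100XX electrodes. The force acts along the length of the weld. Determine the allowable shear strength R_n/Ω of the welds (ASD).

E100XX → F_EXX = 100 ksi.
Effective throat t_e = 0.707 × 0.25 = 0.1767 in.
Total length L = 11 in; A_we = 0.1767 × 11 = 1.944 in².
F_nw = 0.6 F_EXX = 0.6 × 100 = 60 ksi.
R_n = 60 × 1.944 = 116.7 kips; R_n/Ω = 116.7/2.0 = 58.33 kips.

R_n/Ω ≈ 58.3 kips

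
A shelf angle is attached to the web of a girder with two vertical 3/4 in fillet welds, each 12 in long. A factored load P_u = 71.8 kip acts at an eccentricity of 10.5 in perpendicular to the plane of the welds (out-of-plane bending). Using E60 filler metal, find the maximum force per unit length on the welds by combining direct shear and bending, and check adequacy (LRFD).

E60XX → F_EXX = 60 ksi.
L_w = 2 × 12 = 24 in; section modulus (unit throat) S = 2 × L²/6 = 48 in².
Direct shear f_v = P/L_w = 71.8/24 = 2.992 kip/in.
Moment M = P × e = 71.8 × 10.5 = 753.9 kip·in; bending f_b = M/S = 15.71 kip/in.
f_max = √(f_v² + f_b²) = √(2.992² + 15.71²) = 15.99 kip/in.
φr_n = 0.75 × 0.6 × 60 × (0.707 × 0.75) = 14.32 kip/in → NOT adequate.

f_max ≈ 16 kip/in; NOT adequate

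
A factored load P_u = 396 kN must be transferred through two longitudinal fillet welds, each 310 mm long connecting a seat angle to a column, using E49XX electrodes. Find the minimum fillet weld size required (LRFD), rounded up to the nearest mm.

E49XX → F_EXX = 490 MPa.
Total weld length L = 620 mm.
Required throat t_e = P_u / (φ × 0.6 F_EXX × L) = 396 / (0.75 × 0.6 × 490 × 620 × 10⁻³) = 2.897 mm.
Required leg w = t_e / 0.707 = 4.097 mm → use 5 mm.

w = 5 mm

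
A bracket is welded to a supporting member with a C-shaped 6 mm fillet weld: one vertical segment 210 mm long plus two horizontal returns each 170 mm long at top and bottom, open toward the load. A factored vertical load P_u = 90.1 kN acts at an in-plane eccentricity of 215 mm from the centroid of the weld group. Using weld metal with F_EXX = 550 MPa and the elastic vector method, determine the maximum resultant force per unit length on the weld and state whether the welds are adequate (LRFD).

Total weld length L_w = 550 mm. Treat welds as unit-width lines.
Centroid: x̄ = 2×170×85 / 550 = 52.55 mm from the vertical weld.
Polar moment about centroid: J = I_x + I_y = [210³/12 + 2×170×105²] + [210×52.55² + 2(170³/12 + 170×32.45²)] = 6277000 mm³.
Direct shear f_v = P/L_w = 90.1×10³ / 550 = 163.8 N/mm (vertical).
Torsion M = P·e = 90.1×10³ × 215 = 19372000 N·mm.
Critical point at (x, y) = (117.5, 105) from centroid. f_tx = M·y/J = 324 N/mm; f_ty = M·x/J = 362.5 N/mm.
Resultant f_max = √[f_tx² + (f_v + f_ty)²] = √[324² + (163.8 + 362.5)²] = 618.1 N/mm.
Capacity per unit length: φr_n = 0.75 × 0.6 × 550 × (0.707 × 6) = 1050 N/mm.
618.1 ≤ 1050 → adequate.

f_max ≈ 618 N/mm; adequate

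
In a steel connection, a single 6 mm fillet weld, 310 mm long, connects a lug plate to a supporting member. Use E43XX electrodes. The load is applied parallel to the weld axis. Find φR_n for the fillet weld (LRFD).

φR_n ≈ 254 kN

E43XX → F_EXX = 430 MPa.
Effective throat t_e = 0.707 × 6 = 4.242 mm.
Total length L = 310 mm; A_we = 4.242 × 310 = 1315 mm².
F_nw = 0.6 F_EXX = 0.6 × 430 = 258 MPa.
φR_n = 0.75 × 258 × 1315 × 10⁻³ = 254.5 kN.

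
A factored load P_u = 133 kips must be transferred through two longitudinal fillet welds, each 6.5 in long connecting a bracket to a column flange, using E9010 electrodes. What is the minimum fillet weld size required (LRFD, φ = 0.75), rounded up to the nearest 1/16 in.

E90XX → F_EXX = 90 ksi.
Total weld length L = 13 in.
Required throat t_e = P_u / (φ × 0.6 F_EXX × L) = 133 / (0.75 × 0.6 × 90 × 13) = 0.2526 in.
Required leg w = t_e / 0.707 = 0.3573 in → use 3/8 in.

w = 3/8 in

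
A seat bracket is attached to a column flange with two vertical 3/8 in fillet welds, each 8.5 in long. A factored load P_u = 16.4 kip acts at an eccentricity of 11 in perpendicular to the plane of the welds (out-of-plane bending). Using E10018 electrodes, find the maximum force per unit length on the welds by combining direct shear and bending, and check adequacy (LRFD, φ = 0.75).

f_max ≈ 7.55 kip/in; adequate

E100XX → F_EXX = 100 ksi.
L_w = 2 × 8.5 = 17 in; section modulus (unit throat) S = 2 × L²/6 = 24.08 in².
Direct shear f_v = P/L_w = 16.4/17 = 0.9647 kip/in.
Moment M = P × e = 16.4 × 11 = 180.4 kip·in; bending f_b = M/S = 7.491 kip/in.
f_max = √(f_v² + f_b²) = √(0.9647² + 7.491²) = 7.553 kip/in.
φr_n = 0.75 × 0.6 × 100 × (0.707 × 0.375) = 11.93 kip/in → adequate.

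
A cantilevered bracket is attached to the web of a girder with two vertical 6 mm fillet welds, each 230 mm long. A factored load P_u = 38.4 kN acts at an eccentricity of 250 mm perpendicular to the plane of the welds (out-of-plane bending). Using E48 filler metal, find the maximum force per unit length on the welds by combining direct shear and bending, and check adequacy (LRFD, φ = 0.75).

E48XX → F_EXX = 480 MPa.
L_w = 2 × 230 = 460 mm; section modulus (unit throat) S = 2 × L²/6 = 17630 mm².
Direct shear f_v = P/L_w = 38.4×10³/460 = 83.48 N/mm.
Moment M = P × e = 38.4×10³ × 250 = 9600000 N·mm; bending f_b = M/S = 544.4 N/mm.
f_max = √(f_v² + f_b²) = √(83.48² + 544.4²) = 550.8 N/mm.
φr_n = 0.75 × 0.6 × 480 × (0.707 × 6) = 916.3 N/mm → adequate.

f_max ≈ 551 N/mm; adequate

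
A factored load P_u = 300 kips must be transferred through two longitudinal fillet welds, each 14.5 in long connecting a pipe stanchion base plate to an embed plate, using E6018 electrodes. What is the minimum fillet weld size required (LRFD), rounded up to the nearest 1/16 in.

w = 9/16 in

E60XX → F_EXX = 60 ksi.
Total weld length L = 29 in.
Required throat t_e = P_u / (φ × 0.6 F_EXX × L) = 300 / (0.75 × 0.6 × 60 × 29) = 0.3831 in.
Required leg w = t_e / 0.707 = 0.5419 in → use 9/16 in.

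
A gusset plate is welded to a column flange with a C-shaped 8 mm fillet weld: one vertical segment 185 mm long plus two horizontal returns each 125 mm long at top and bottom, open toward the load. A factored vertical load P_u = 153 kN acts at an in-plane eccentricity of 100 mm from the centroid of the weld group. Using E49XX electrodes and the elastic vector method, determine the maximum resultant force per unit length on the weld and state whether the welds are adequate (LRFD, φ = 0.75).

E49XX → F_EXX = 490 MPa.
Total weld length L_w = 435 mm. Treat welds as unit-width lines.
Centroid: x̄ = 2×125×62.5 / 435 = 35.92 mm from the vertical weld.
Polar moment about centroid: J = I_x + I_y = [185³/12 + 2×125×92.5²] + [185×35.92² + 2(125³/12 + 125×26.58²)] = 3408000 mm³.
Direct shear f_v = P/L_w = 153×10³ / 435 = 351.7 N/mm (vertical).
Torsion M = P·e = 153×10³ × 100 = 15300000 N·mm.
Critical point at (x, y) = (89.08, 92.5) from centroid. f_tx = M·y/J = 415.3 N/mm; f_ty = M·x/J = 400 N/mm.
Resultant f_max = √[f_tx² + (f_v + f_ty)²] = √[415.3² + (351.7 + 400)²] = 858.8 N/mm.
Capacity per unit length: φr_n = 0.75 × 0.6 × 490 × (0.707 × 8) = 1247 N/mm.
858.8 ≤ 1247 → adequate.

f_max ≈ 859 N/mm; adequate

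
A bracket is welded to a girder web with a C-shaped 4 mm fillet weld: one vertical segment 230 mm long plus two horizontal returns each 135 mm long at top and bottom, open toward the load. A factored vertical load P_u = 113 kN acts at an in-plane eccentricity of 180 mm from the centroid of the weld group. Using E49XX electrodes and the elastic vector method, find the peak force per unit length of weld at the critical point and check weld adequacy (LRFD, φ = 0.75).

E49XX → F_EXX = 490 MPa.
Total weld length L_w = 500 mm. Treat welds as unit-width lines.
Centroid: x̄ = 2×135×67.5 / 500 = 36.45 mm from the vertical weld.
Polar moment about centroid: J = I_x + I_y = [230³/12 + 2×135×115²] + [230×36.45² + 2(135³/12 + 135×31.05²)] = 5561000 mm³.
Direct shear f_v = P/L_w = 113×10³ / 500 = 226 N/mm (vertical).
Torsion M = P·e = 113×10³ × 180 = 20340000 N·mm.
Critical point at (x, y) = (98.55, 115) from centroid. f_tx = M·y/J = 420.7 N/mm; f_ty = M·x/J = 360.5 N/mm.
Resultant f_max = √[f_tx² + (f_v + f_ty)²] = √[420.7² + (226 + 360.5)²] = 721.7 N/mm.
Capacity per unit length: φr_n = 0.75 × 0.6 × 490 × (0.707 × 4) = 623.6 N/mm.
721.7 > 623.6 → NOT adequate.

f_max ≈ 722 N/mm; NOT adequate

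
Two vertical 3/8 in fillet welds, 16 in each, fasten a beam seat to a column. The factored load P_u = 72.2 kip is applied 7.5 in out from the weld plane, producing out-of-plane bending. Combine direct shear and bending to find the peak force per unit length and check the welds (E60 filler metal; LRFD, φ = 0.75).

f_max ≈ 6.73 kip/in; adequate

E60XX → F_EXX = 60 ksi.
L_w = 2 × 16 = 32 in; section modulus (unit throat) S = 2 × L²/6 = 85.33 in².
Direct shear f_v = P/L_w = 72.2/32 = 2.256 kip/in.
Moment M = P × e = 72.2 × 7.5 = 541.5 kip·in; bending f_b = M/S = 6.346 kip/in.
f_max = √(f_v² + f_b²) = √(2.256² + 6.346²) = 6.735 kip/in.
φr_n = 0.75 × 0.6 × 60 × (0.707 × 0.375) = 7.158 kip/in → adequate.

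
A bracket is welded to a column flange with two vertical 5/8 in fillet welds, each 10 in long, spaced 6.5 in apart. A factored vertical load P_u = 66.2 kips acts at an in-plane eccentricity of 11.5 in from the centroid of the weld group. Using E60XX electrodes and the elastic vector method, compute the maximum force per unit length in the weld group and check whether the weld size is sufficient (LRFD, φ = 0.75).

E60XX → F_EXX = 60 ksi.
Total weld length L_w = 20 in. Treat welds as unit-width lines.
Polar moment about centroid: J = 2[d³/12 + d(b/2)²] = 2[10³/12 + 10×3.25²] = 377.9 in³.
Direct shear f_v = P/L_w = 66.2 / 20 = 3.31 kip/in (vertical).
Torsion M = P·e = 66.2 × 11.5 = 761.3 kip·in.
Critical point at (x, y) = (3.25, 5) from centroid. f_tx = M·y/J = 10.07 kip/in; f_ty = M·x/J = 6.547 kip/in.
Resultant f_max = √[f_tx² + (f_v + f_ty)²] = √[10.07² + (3.31 + 6.547)²] = 14.09 kip/in.
Capacity per unit length: φr_n = 0.75 × 0.6 × 60 × (0.707 × 0.625) = 11.93 kip/in.
14.09 > 11.93 → NOT adequate.

f_max ≈ 14.1 kip/in; NOT adequate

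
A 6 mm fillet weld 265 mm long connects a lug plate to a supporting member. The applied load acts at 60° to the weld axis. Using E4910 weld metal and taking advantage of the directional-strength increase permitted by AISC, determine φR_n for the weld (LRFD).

E49XX → F_EXX = 490 MPa.
t_e = 0.707 × 6 = 4.242 mm; A_we = 4.242 × 265 = 1124 mm².
Directional factor: 1.0 + 0.5 sin^1.5(60°) = 1.403.
F_nw = 0.6 × 490 × 1.403 = 412.5 MPa.
φR_n = 0.75 × 412.5 × 1124 × 10⁻³ = 347.8 kN.

φR_n ≈ 348 kN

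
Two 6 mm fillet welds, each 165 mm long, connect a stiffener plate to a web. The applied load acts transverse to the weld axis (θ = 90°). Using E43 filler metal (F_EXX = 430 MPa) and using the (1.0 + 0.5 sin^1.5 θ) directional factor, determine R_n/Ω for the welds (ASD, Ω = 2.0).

R_n/Ω ≈ 271 kN

t_e = 0.707 × 6 = 4.242 mm; A_we = 4.242 × 330 = 1400 mm².
Directional factor: 1.0 + 0.5 sin^1.5(90°) = 1.5.
F_nw = 0.6 × 430 × 1.5 = 387 MPa.
R_n/Ω = (387 × 1400) / 2.0 × 10⁻³ = 270.9 kN.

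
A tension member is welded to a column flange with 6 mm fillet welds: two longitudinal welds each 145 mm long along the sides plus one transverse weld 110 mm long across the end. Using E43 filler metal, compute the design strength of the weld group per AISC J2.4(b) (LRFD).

E43XX → F_EXX = 430 MPa.
t_e = 0.707 × 6 = 4.242 mm.
R_nwl = 0.6 × 430 × 4.242 × 290 × 10⁻³ = 317.4 kN (longitudinal, 2 welds).
R_nwt = 0.6 × 430 × 4.242 × 110 × 10⁻³ = 120.4 kN (transverse, base value).
(i) R_nwl + R_nwt = 437.8 kN; (ii) 0.85 R_nwl + 1.5 R_nwt = 450.4 kN.
R_n = max = 450.4 kN [governs: (ii)]; φR_n = 337.8 kN.

φR_n ≈ 338 kN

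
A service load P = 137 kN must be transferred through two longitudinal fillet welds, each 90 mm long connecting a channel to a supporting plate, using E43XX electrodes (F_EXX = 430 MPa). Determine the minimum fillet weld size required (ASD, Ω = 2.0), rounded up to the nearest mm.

Total weld length L = 180 mm.
Required throat t_e = P × Ω / (0.6 F_EXX × L) = 137 × 2.0 / (0.6 × 430 × 180 × 10⁻³) = 5.9 mm.
Required leg w = t_e / 0.707 = 8.345 mm → use 9 mm.

w = 9 mm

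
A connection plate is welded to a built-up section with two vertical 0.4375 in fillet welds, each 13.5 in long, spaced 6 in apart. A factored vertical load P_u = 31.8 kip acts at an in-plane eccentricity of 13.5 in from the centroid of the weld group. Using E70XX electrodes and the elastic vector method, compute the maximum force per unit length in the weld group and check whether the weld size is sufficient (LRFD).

f_max ≈ 5.44 kip/in; adequate

E70XX → F_EXX = 70 ksi.
Total weld length L_w = 27 in. Treat welds as unit-width lines.
Polar moment about centroid: J = 2[d³/12 + d(b/2)²] = 2[13.5³/12 + 13.5×3²] = 653.1 in³.
Direct shear f_v = P/L_w = 31.8 / 27 = 1.178 kip/in (vertical).
Torsion M = P·e = 31.8 × 13.5 = 429.3 kip·in.
Critical point at (x, y) = (3, 6.75) from centroid. f_tx = M·y/J = 4.437 kip/in; f_ty = M·x/J = 1.972 kip/in.
Resultant f_max = √[f_tx² + (f_v + f_ty)²] = √[4.437² + (1.178 + 1.972)²] = 5.442 kip/in.
Capacity per unit length: φr_n = 0.75 × 0.6 × 70 × (0.707 × 0.4375) = 9.743 kip/in.
5.442 ≤ 9.743 → adequate.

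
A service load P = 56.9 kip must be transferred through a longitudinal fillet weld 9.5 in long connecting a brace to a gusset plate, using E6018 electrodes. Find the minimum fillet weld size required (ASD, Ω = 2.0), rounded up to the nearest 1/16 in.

w = 1/2 in

E60XX → F_EXX = 60 ksi.
Total weld length L = 9.5 in.
Required throat t_e = P × Ω / (0.6 F_EXX × L) = 56.9 × 2.0 / (0.6 × 60 × 9.5) = 0.3327 in.
Required leg w = t_e / 0.707 = 0.4706 in → use 1/2 in.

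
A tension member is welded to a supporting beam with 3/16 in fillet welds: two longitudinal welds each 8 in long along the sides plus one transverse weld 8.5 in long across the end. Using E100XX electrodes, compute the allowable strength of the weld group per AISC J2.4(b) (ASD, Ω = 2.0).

R_n/Ω ≈ 105 kips

E100XX → F_EXX = 100 ksi.
t_e = 0.707 × 0.1875 = 0.1326 in.
R_nwl = 0.6 × 100 × 0.1326 × 16 = 127.3 kips (longitudinal, 2 welds).
R_nwt = 0.6 × 100 × 0.1326 × 8.5 = 67.61 kips (transverse, base value).
(i) R_nwl + R_nwt = 194.9 kips; (ii) 0.85 R_nwl + 1.5 R_nwt = 209.6 kips.
R_n = max = 209.6 kips [governs: (ii)]; R_n/Ω = 104.8 kips.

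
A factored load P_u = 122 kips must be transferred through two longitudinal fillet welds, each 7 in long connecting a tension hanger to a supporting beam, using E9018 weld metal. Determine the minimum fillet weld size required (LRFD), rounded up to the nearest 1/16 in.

E90XX → F_EXX = 90 ksi.
Total weld length L = 14 in.
Required throat t_e = P_u / (φ × 0.6 F_EXX × L) = 122 / (0.75 × 0.6 × 90 × 14) = 0.2152 in.
Required leg w = t_e / 0.707 = 0.3043 in → use 5/16 in.

w = 5/16 in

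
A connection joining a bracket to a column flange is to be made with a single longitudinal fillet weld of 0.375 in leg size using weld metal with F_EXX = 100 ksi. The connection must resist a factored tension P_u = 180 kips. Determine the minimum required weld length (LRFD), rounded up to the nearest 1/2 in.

L = 15.5 in

Throat t_e = 0.707 × 0.375 = 0.2651 in.
φr_n = 0.75 × 0.6 × 100 × 0.2651 = 11.93 kips/in.
L_req = P_u / φr_n = 180 / 11.93 = 15.09 in total.
Round up → use L = 15.5 in.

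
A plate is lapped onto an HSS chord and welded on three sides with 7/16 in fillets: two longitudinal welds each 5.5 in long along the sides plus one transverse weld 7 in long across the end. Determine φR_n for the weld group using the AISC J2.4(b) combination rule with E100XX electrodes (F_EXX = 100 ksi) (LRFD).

φR_n ≈ 276 kip

t_e = 0.707 × 0.4375 = 0.3093 in.
R_nwl = 0.6 × 100 × 0.3093 × 11 = 204.1 kip (longitudinal, 2 welds).
R_nwt = 0.6 × 100 × 0.3093 × 7 = 129.9 kip (transverse, base value).
(i) R_nwl + R_nwt = 334.1 kip; (ii) 0.85 R_nwl + 1.5 R_nwt = 368.4 kip.
R_n = max = 368.4 kip [governs: (ii)]; φR_n = 276.3 kip.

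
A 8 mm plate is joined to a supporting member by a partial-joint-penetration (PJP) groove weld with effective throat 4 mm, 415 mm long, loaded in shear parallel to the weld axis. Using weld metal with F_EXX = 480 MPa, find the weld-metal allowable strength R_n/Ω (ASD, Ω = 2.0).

R_n/Ω ≈ 239 kN

Effective throat (given) t_e = 4 mm.
A_we = 4 × 415 = 1660 mm².
F_nw = 0.6 F_EXX = 288 MPa.
R_n/Ω = (288 × 1660) / 2.0 × 10⁻³ = 239 kN.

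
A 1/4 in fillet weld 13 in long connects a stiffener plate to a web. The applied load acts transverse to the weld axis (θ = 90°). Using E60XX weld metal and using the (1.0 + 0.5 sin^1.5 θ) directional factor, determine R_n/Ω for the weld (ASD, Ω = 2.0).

R_n/Ω ≈ 62 kips

E60XX → F_EXX = 60 ksi.
t_e = 0.707 × 0.25 = 0.1767 in; A_we = 0.1767 × 13 = 2.298 in².
Directional factor: 1.0 + 0.5 sin^1.5(90°) = 1.5.
F_nw = 0.6 × 60 × 1.5 = 54 ksi.
R_n/Ω = (54 × 2.298) / 2.0 = 62.04 kips.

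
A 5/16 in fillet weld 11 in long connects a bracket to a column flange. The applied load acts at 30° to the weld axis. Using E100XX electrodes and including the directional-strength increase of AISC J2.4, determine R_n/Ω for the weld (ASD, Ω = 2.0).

R_n/Ω ≈ 85.8 kip

E100XX → F_EXX = 100 ksi.
t_e = 0.707 × 0.3125 = 0.2209 in; A_we = 0.2209 × 11 = 2.43 in².
Directional factor: 1.0 + 0.5 sin^1.5(30°) = 1.177.
F_nw = 0.6 × 100 × 1.177 = 70.61 ksi.
R_n/Ω = (70.61 × 2.43) / 2.0 = 85.8 kip.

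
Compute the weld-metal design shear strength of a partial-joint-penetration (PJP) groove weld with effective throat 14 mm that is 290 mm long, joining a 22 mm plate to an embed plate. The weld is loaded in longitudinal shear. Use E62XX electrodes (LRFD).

E62XX → F_EXX = 620 MPa.
Effective throat (given) t_e = 14 mm.
A_we = 14 × 290 = 4060 mm².
F_nw = 0.6 F_EXX = 372 MPa.
φR_n = 0.75 × 372 × 4060 × 10⁻³ = 1133 kN.

φR_n ≈ 1130 kN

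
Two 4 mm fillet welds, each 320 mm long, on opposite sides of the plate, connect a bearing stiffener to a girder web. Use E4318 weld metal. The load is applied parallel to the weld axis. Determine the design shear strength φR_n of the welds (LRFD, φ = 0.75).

E43XX → F_EXX = 430 MPa.
Effective throat t_e = 0.707 × 4 = 2.828 mm.
Total length L = 640 mm; A_we = 2.828 × 640 = 1810 mm².
F_nw = 0.6 F_EXX = 0.6 × 430 = 258 MPa.
φR_n = 0.75 × 258 × 1810 × 10⁻³ = 350.2 kN.

φR_n ≈ 350 kN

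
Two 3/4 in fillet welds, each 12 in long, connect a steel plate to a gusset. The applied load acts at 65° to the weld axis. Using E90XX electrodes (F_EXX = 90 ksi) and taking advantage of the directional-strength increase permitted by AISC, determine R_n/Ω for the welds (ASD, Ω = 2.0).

R_n/Ω ≈ 492 kips

t_e = 0.707 × 0.75 = 0.5302 in; A_we = 0.5302 × 24 = 12.73 in².
Directional factor: 1.0 + 0.5 sin^1.5(65°) = 1.431.
F_nw = 0.6 × 90 × 1.431 = 77.3 ksi.
R_n/Ω = (77.3 × 12.73) / 2.0 = 491.8 kips.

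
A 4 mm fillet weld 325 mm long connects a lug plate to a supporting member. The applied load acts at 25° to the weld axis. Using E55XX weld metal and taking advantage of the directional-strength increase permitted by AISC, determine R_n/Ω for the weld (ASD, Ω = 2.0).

E55XX → F_EXX = 550 MPa.
t_e = 0.707 × 4 = 2.828 mm; A_we = 2.828 × 325 = 919.1 mm².
Directional factor: 1.0 + 0.5 sin^1.5(25°) = 1.137.
F_nw = 0.6 × 550 × 1.137 = 375.3 MPa.
R_n/Ω = (375.3 × 919.1) / 2.0 × 10⁻³ = 172.5 kN.

R_n/Ω ≈ 172 kN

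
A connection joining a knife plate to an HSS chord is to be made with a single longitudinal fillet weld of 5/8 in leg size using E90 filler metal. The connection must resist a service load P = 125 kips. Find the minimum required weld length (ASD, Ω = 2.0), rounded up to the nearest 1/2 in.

E90XX → F_EXX = 90 ksi.
Throat t_e = 0.707 × 0.625 = 0.4419 in.
r_n/Ω = (0.6 × 90 × 0.4419) / 2.0 = 11.93 kip/in.
L_req = P / (r_n/Ω) = 125 / 11.93 = 10.48 in total.
Round up → use L = 10.5 in.

L = 10.5 in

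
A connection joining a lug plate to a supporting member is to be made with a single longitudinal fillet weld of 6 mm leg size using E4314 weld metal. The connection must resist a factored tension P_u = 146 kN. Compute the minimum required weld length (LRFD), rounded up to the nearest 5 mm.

L = 180 mm

E43XX → F_EXX = 430 MPa.
Throat t_e = 0.707 × 6 = 4.242 mm.
φr_n = 0.75 × 0.6 × 430 × 4.242 × 10⁻³ = 0.8208 kN/mm.
L_req = P_u / φr_n = 146 / 0.8208 = 177.9 mm total.
Round up → use L = 180 mm.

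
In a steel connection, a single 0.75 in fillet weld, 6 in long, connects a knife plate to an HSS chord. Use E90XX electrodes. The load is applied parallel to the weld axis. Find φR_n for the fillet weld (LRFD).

E90XX → F_EXX = 90 ksi.
Effective throat t_e = 0.707 × 0.75 = 0.5302 in.
Total length L = 6 in; A_we = 0.5302 × 6 = 3.181 in².
F_nw = 0.6 F_EXX = 0.6 × 90 = 54 ksi.
φR_n = 0.75 × 54 × 3.181 = 128.9 kip.

φR_n ≈ 129 kip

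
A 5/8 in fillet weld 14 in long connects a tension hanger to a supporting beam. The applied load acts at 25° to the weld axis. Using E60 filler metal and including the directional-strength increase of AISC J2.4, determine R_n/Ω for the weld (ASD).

E60XX → F_EXX = 60 ksi.
t_e = 0.707 × 0.625 = 0.4419 in; A_we = 0.4419 × 14 = 6.186 in².
Directional factor: 1.0 + 0.5 sin^1.5(25°) = 1.137.
F_nw = 0.6 × 60 × 1.137 = 40.95 ksi.
R_n/Ω = (40.95 × 6.186) / 2.0 = 126.6 kip.

R_n/Ω ≈ 127 kip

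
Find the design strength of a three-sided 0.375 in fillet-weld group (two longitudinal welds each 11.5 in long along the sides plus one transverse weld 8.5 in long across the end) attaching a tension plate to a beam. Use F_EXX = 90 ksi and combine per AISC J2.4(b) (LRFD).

φR_n ≈ 347 kips

t_e = 0.707 × 0.375 = 0.2651 in.
R_nwl = 0.6 × 90 × 0.2651 × 23 = 329.3 kips (longitudinal, 2 welds).
R_nwt = 0.6 × 90 × 0.2651 × 8.5 = 121.7 kips (transverse, base value).
(i) R_nwl + R_nwt = 451 kips; (ii) 0.85 R_nwl + 1.5 R_nwt = 462.4 kips.
R_n = max = 462.4 kips [governs: (ii)]; φR_n = 346.8 kips.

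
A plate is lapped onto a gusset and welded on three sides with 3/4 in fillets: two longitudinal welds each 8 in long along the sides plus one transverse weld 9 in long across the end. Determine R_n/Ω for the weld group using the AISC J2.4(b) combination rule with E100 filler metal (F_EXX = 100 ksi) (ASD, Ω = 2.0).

R_n/Ω ≈ 431 kips

t_e = 0.707 × 0.75 = 0.5302 in.
R_nwl = 0.6 × 100 × 0.5302 × 16 = 509 kips (longitudinal, 2 welds).
R_nwt = 0.6 × 100 × 0.5302 × 9 = 286.3 kips (transverse, base value).
(i) R_nwl + R_nwt = 795.4 kips; (ii) 0.85 R_nwl + 1.5 R_nwt = 862.2 kips.
R_n = max = 862.2 kips [governs: (ii)]; R_n/Ω = 431.1 kips.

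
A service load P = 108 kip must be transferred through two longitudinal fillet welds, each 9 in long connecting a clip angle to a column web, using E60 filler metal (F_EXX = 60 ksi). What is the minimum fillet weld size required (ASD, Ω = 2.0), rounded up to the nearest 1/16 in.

w = 1/2 in

Total weld length L = 18 in.
Required throat t_e = P × Ω / (0.6 F_EXX × L) = 108 × 2.0 / (0.6 × 60 × 18) = 0.3333 in.
Required leg w = t_e / 0.707 = 0.4715 in → use 1/2 in.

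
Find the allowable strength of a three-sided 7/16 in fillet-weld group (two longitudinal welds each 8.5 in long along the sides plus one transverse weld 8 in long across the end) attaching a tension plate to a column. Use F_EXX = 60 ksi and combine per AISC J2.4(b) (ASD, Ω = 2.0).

t_e = 0.707 × 0.4375 = 0.3093 in.
R_nwl = 0.6 × 60 × 0.3093 × 17 = 189.3 kips (longitudinal, 2 welds).
R_nwt = 0.6 × 60 × 0.3093 × 8 = 89.08 kips (transverse, base value).
(i) R_nwl + R_nwt = 278.4 kips; (ii) 0.85 R_nwl + 1.5 R_nwt = 294.5 kips.
R_n = max = 294.5 kips [governs: (ii)]; R_n/Ω = 147.3 kips.

R_n/Ω ≈ 147 kips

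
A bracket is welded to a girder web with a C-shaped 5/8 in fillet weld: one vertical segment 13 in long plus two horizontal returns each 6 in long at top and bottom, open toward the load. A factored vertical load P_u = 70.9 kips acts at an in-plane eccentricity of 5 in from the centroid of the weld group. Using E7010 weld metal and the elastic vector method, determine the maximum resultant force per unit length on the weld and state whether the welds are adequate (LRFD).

f_max ≈ 5.72 kip/in; adequate

E70XX → F_EXX = 70 ksi.
Total weld length L_w = 25 in. Treat welds as unit-width lines.
Centroid: x̄ = 2×6×3 / 25 = 1.44 in from the vertical weld.
Polar moment about centroid: J = I_x + I_y = [13³/12 + 2×6×6.5²] + [13×1.44² + 2(6³/12 + 6×1.56²)] = 782.2 in³.
Direct shear f_v = P/L_w = 70.9 / 25 = 2.836 kip/in (vertical).
Torsion M = P·e = 70.9 × 5 = 354.5 kip·in.
Critical point at (x, y) = (4.56, 6.5) from centroid. f_tx = M·y/J = 2.946 kip/in; f_ty = M·x/J = 2.067 kip/in.
Resultant f_max = √[f_tx² + (f_v + f_ty)²] = √[2.946² + (2.836 + 2.067)²] = 5.719 kip/in.
Capacity per unit length: φr_n = 0.75 × 0.6 × 70 × (0.707 × 0.625) = 13.92 kip/in.
5.719 ≤ 13.92 → adequate.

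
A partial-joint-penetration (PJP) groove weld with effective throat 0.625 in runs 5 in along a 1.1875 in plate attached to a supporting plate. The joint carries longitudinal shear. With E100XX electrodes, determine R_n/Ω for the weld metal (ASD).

R_n/Ω ≈ 93.8 kip

E100XX → F_EXX = 100 ksi.
Effective throat (given) t_e = 0.625 in.
A_we = 0.625 × 5 = 3.125 in².
F_nw = 0.6 F_EXX = 60 ksi.
R_n/Ω = (60 × 3.125) / 2.0 = 93.75 kip.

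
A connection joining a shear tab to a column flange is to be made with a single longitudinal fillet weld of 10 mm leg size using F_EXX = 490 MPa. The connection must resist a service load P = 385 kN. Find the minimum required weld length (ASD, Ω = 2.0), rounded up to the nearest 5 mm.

L = 375 mm

Throat t_e = 0.707 × 10 = 7.07 mm.
r_n/Ω = (0.6 × 490 × 7.07) / 2.0 = 1039 N/mm = 1.039 kN/mm.
L_req = P / (r_n/Ω) = 385 / 1.039 = 370.4 mm total.
Round up → use L = 375 mm.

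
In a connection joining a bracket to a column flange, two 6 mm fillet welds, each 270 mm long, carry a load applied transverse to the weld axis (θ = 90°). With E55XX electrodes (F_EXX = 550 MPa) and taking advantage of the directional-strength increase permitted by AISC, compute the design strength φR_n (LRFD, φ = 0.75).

φR_n ≈ 850 kN

t_e = 0.707 × 6 = 4.242 mm; A_we = 4.242 × 540 = 2291 mm².
Directional factor: 1.0 + 0.5 sin^1.5(90°) = 1.5.
F_nw = 0.6 × 550 × 1.5 = 495 MPa.
φR_n = 0.75 × 495 × 2291 × 10⁻³ = 850.4 kN.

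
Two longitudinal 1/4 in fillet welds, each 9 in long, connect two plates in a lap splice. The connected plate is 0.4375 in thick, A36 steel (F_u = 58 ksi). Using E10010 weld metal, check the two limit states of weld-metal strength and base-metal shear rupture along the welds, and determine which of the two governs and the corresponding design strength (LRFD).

E100XX → F_EXX = 100 ksi.
t_e = 0.707 × 0.25 = 0.1767 in; L = 18 in.
Weld metal: φR_n = 0.75 × 0.6 × 100 × 0.1767 × 18 = 143.2 kips.
Base metal (shear rupture): φR_n = 0.75 × 0.6 × 58 × 0.4375 × 18 = 205.5 kips.
Governing: weld metal.

φR_n ≈ 143 kips (weld metal governs)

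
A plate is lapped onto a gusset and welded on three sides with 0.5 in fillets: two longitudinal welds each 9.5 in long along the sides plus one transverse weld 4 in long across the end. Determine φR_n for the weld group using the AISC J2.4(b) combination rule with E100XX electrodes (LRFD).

φR_n ≈ 366 kip

E100XX → F_EXX = 100 ksi.
t_e = 0.707 × 0.5 = 0.3535 in.
R_nwl = 0.6 × 100 × 0.3535 × 19 = 403 kip (longitudinal, 2 welds).
R_nwt = 0.6 × 100 × 0.3535 × 4 = 84.84 kip (transverse, base value).
(i) R_nwl + R_nwt = 487.8 kip; (ii) 0.85 R_nwl + 1.5 R_nwt = 469.8 kip.
R_n = max = 487.8 kip [governs: (i)]; φR_n = 365.9 kip.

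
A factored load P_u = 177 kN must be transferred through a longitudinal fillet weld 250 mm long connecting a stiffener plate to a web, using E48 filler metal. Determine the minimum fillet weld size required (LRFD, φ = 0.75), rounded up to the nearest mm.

w = 5 mm

E48XX → F_EXX = 480 MPa.
Total weld length L = 250 mm.
Required throat t_e = P_u / (φ × 0.6 F_EXX × L) = 177 / (0.75 × 0.6 × 480 × 250 × 10⁻³) = 3.278 mm.
Required leg w = t_e / 0.707 = 4.636 mm → use 5 mm.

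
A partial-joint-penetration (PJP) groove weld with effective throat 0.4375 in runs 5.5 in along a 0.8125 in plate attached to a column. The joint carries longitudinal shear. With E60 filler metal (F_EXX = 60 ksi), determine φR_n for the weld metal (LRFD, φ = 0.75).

φR_n ≈ 65 kip

Effective throat (given) t_e = 0.4375 in.
A_we = 0.4375 × 5.5 = 2.406 in².
F_nw = 0.6 F_EXX = 36 ksi.
φR_n = 0.75 × 36 × 2.406 = 64.97 kip.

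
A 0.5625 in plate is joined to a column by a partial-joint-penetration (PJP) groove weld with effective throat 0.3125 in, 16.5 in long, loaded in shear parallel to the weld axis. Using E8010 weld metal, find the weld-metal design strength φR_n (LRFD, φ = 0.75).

φR_n ≈ 186 kips

E80XX → F_EXX = 80 ksi.
Effective throat (given) t_e = 0.3125 in.
A_we = 0.3125 × 16.5 = 5.156 in².
F_nw = 0.6 F_EXX = 48 ksi.
φR_n = 0.75 × 48 × 5.156 = 185.6 kips.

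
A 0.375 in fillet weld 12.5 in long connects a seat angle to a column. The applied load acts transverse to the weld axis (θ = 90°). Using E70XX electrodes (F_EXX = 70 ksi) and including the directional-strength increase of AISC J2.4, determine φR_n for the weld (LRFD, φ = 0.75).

φR_n ≈ 157 kips

t_e = 0.707 × 0.375 = 0.2651 in; A_we = 0.2651 × 12.5 = 3.314 in².
Directional factor: 1.0 + 0.5 sin^1.5(90°) = 1.5.
F_nw = 0.6 × 70 × 1.5 = 63 ksi.
φR_n = 0.75 × 63 × 3.314 = 156.6 kips.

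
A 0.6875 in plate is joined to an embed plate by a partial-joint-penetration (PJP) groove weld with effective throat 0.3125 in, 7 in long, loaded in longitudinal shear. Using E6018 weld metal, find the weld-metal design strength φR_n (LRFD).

E60XX → F_EXX = 60 ksi.
Effective throat (given) t_e = 0.3125 in.
A_we = 0.3125 × 7 = 2.188 in².
F_nw = 0.6 F_EXX = 36 ksi.
φR_n = 0.75 × 36 × 2.188 = 59.06 kips.

φR_n ≈ 59.1 kips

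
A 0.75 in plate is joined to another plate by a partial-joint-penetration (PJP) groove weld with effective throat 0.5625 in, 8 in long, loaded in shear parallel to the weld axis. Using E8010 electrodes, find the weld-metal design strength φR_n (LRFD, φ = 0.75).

E80XX → F_EXX = 80 ksi.
Effective throat (given) t_e = 0.5625 in.
A_we = 0.5625 × 8 = 4.5 in².
F_nw = 0.6 F_EXX = 48 ksi.
φR_n = 0.75 × 48 × 4.5 = 162 kips.

φR_n ≈ 162 kips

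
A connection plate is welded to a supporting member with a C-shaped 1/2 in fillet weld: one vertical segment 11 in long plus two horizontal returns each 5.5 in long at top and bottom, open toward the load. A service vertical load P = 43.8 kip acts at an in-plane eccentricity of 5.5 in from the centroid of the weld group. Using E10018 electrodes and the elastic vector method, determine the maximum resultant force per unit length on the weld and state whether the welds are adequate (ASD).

f_max ≈ 4.7 kip/in; adequate

E100XX → F_EXX = 100 ksi.
Total weld length L_w = 22 in. Treat welds as unit-width lines.
Centroid: x̄ = 2×5.5×2.75 / 22 = 1.375 in from the vertical weld.
Polar moment about centroid: J = I_x + I_y = [11³/12 + 2×5.5×5.5²] + [11×1.375² + 2(5.5³/12 + 5.5×1.375²)] = 513 in³.
Direct shear f_v = P/L_w = 43.8 / 22 = 1.991 kip/in (vertical).
Torsion M = P·e = 43.8 × 5.5 = 240.9 kip·in.
Critical point at (x, y) = (4.125, 5.5) from centroid. f_tx = M·y/J = 2.583 kip/in; f_ty = M·x/J = 1.937 kip/in.
Resultant f_max = √[f_tx² + (f_v + f_ty)²] = √[2.583² + (1.991 + 1.937)²] = 4.701 kip/in.
Capacity per unit length: r_n/Ω = (1/2.0) × 0.6 × 100 × (0.707 × 0.5) = 10.6 kip/in.
4.701 ≤ 10.6 → adequate.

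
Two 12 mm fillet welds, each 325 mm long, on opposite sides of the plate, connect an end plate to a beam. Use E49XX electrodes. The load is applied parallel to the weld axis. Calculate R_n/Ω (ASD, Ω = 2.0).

E49XX → F_EXX = 490 MPa.
Effective throat t_e = 0.707 × 12 = 8.484 mm.
Total length L = 650 mm; A_we = 8.484 × 650 = 5515 mm².
F_nw = 0.6 F_EXX = 0.6 × 490 = 294 MPa.
R_n = 294 × 5515 × 10⁻³ = 1621 kN; R_n/Ω = 1621/2.0 = 810.6 kN.

R_n/Ω ≈ 811 kN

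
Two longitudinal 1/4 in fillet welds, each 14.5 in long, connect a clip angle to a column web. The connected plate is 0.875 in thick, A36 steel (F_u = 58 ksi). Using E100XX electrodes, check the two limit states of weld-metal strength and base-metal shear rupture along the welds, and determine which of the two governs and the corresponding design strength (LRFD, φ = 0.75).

E100XX → F_EXX = 100 ksi.
t_e = 0.707 × 0.25 = 0.1767 in; L = 29 in.
Weld metal: φR_n = 0.75 × 0.6 × 100 × 0.1767 × 29 = 230.7 kips.
Base metal (shear rupture): φR_n = 0.75 × 0.6 × 58 × 0.875 × 29 = 662.3 kips.
Governing: weld metal.

φR_n ≈ 231 kips (weld metal governs)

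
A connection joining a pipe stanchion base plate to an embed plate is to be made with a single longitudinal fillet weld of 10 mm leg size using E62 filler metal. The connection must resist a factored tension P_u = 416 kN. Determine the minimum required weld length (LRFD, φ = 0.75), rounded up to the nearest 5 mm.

L = 215 mm

E62XX → F_EXX = 620 MPa.
Throat t_e = 0.707 × 10 = 7.07 mm.
φr_n = 0.75 × 0.6 × 620 × 7.07 × 10⁻³ = 1.973 kN/mm.
L_req = P_u / φr_n = 416 / 1.973 = 210.9 mm total.
Round up → use L = 215 mm.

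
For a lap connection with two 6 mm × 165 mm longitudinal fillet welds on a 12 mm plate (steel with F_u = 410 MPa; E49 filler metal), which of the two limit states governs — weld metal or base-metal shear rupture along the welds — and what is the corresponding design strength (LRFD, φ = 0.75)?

E49XX → F_EXX = 490 MPa.
t_e = 0.707 × 6 = 4.242 mm; L = 330 mm.
Weld metal: φR_n = 0.75 × 0.6 × 490 × 4.242 × 330 × 10⁻³ = 308.7 kN.
Base metal (shear rupture): φR_n = 0.75 × 0.6 × 410 × 12 × 330 × 10⁻³ = 730.6 kN.
Governing: weld metal.

φR_n ≈ 309 kN (weld metal governs)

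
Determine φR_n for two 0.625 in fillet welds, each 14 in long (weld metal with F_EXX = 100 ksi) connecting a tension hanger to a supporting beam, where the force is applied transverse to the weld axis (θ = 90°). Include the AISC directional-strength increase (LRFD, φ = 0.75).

t_e = 0.707 × 0.625 = 0.4419 in; A_we = 0.4419 × 28 = 12.37 in².
Directional factor: 1.0 + 0.5 sin^1.5(90°) = 1.5.
F_nw = 0.6 × 100 × 1.5 = 90 ksi.
φR_n = 0.75 × 90 × 12.37 = 835.1 kip.

φR_n ≈ 835 kip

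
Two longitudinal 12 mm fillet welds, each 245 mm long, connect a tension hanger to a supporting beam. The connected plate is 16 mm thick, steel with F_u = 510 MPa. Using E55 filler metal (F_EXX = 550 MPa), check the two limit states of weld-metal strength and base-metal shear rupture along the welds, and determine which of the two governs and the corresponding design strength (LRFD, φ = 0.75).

φR_n ≈ 1030 kN (weld metal governs)

t_e = 0.707 × 12 = 8.484 mm; L = 490 mm.
Weld metal: φR_n = 0.75 × 0.6 × 550 × 8.484 × 490 × 10⁻³ = 1029 kN.
Base metal (shear rupture): φR_n = 0.75 × 0.6 × 510 × 16 × 490 × 10⁻³ = 1799 kN.
Governing: weld metal.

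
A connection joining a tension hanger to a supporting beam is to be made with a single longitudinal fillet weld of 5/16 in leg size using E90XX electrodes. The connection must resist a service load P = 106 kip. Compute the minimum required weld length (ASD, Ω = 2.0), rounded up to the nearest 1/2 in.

E90XX → F_EXX = 90 ksi.
Throat t_e = 0.707 × 0.3125 = 0.2209 in.
r_n/Ω = (0.6 × 90 × 0.2209) / 2.0 = 5.965 kip/in.
L_req = P / (r_n/Ω) = 106 / 5.965 = 17.77 in total.
Round up → use L = 18 in.

L = 18 in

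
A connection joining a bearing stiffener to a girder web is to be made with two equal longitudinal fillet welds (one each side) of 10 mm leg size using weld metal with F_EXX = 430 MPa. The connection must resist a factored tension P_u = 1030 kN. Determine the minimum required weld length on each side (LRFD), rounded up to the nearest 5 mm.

L = 380 mm on each side

Throat t_e = 0.707 × 10 = 7.07 mm.
φr_n = 0.75 × 0.6 × 430 × 7.07 × 10⁻³ = 1.368 kN/mm.
L_req = P_u / φr_n = 1030 / 1.368 = 752.9 mm total.
Per side: 752.9 / 2 = 376.4 mm.
Round up → use L = 380 mm on each side.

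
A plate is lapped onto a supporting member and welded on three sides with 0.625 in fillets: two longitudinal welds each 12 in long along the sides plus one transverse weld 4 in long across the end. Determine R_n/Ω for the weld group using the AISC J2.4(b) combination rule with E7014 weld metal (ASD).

R_n/Ω ≈ 260 kips

E70XX → F_EXX = 70 ksi.
t_e = 0.707 × 0.625 = 0.4419 in.
R_nwl = 0.6 × 70 × 0.4419 × 24 = 445.4 kips (longitudinal, 2 welds).
R_nwt = 0.6 × 70 × 0.4419 × 4 = 74.23 kips (transverse, base value).
(i) R_nwl + R_nwt = 519.6 kips; (ii) 0.85 R_nwl + 1.5 R_nwt = 490 kips.
R_n = max = 519.6 kips [governs: (i)]; R_n/Ω = 259.8 kips.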